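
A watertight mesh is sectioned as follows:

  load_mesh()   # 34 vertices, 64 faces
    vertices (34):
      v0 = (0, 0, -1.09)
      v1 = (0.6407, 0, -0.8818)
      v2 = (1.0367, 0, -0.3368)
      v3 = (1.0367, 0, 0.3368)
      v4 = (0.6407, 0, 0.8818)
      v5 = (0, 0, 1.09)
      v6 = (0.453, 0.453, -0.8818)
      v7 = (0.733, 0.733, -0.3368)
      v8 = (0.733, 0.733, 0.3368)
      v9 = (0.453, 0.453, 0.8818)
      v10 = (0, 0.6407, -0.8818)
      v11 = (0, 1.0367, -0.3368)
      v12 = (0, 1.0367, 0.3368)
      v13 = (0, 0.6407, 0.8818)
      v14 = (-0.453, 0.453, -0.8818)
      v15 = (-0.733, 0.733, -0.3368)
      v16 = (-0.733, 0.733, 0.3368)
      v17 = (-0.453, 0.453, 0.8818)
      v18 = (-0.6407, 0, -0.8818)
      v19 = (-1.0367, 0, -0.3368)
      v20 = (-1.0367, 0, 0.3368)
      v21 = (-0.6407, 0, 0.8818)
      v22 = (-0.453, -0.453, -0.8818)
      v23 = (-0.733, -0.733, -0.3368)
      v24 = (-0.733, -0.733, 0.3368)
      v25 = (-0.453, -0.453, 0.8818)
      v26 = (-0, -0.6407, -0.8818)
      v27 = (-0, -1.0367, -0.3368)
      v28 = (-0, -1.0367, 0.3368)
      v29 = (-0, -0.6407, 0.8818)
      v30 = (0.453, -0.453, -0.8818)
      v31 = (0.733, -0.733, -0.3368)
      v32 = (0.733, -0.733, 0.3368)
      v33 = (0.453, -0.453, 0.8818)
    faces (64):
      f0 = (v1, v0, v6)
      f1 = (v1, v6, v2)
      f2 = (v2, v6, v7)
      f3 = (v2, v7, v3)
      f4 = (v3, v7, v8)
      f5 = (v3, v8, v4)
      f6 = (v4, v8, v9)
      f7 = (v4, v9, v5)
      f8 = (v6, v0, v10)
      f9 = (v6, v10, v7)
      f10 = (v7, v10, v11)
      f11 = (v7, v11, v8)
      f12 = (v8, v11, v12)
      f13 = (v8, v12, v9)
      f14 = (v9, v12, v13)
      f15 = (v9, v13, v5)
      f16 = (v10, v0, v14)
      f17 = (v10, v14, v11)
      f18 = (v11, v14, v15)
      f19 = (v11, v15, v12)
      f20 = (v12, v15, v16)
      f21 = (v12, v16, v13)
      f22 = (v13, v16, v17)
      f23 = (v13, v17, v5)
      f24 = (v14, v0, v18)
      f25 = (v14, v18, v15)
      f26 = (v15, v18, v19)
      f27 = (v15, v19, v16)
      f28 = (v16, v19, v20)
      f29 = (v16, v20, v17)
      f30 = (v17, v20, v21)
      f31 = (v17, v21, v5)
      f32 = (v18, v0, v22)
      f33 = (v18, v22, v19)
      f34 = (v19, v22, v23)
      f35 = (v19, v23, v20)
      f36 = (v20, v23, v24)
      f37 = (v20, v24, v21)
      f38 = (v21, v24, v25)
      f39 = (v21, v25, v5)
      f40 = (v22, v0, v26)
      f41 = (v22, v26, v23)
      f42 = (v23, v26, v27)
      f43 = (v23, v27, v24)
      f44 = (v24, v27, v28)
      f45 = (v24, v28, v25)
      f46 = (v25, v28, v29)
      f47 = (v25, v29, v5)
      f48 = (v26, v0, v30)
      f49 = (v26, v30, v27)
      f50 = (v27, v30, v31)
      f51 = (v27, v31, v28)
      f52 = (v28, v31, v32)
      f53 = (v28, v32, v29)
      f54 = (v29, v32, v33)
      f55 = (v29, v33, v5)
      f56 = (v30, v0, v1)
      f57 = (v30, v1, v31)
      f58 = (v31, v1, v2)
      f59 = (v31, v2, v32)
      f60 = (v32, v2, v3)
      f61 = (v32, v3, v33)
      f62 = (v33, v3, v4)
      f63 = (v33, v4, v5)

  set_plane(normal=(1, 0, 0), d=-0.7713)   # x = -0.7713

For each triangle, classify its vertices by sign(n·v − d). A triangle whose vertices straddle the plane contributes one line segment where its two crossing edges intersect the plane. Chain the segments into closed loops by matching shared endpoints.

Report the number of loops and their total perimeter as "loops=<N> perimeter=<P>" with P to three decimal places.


Straddling triangles (10 of 64):
  (v15,v18,v19) [++-] → (-0.7713, 0, -0.70206)–(-0.7713, 0.64056, -0.3368)  len=0.7374
  (v15,v19,v16) [+-+] → (-0.7713, 0.64056, -0.3368)–(-0.7713, 0.64056, 0.251851)  len=0.5887
  (v16,v19,v20) [+--] → (-0.7713, 0.64056, 0.251851)–(-0.7713, 0.64056, 0.3368)  len=0.0849
  (v16,v20,v17) [+-+] → (-0.7713, 0.64056, 0.3368)–(-0.7713, 0.205973, 0.584604)  len=0.5003
  (v17,v20,v21) [+-+] → (-0.7713, 0.205973, 0.584604)–(-0.7713, 0, 0.70206)  len=0.2371
  (v18,v22,v19) [++-] → (-0.7713, -0.205973, -0.584604)–(-0.7713, 0, -0.70206)  len=0.2371
  (v19,v22,v23) [-++] → (-0.7713, -0.205973, -0.584604)–(-0.7713, -0.64056, -0.3368)  len=0.5003
  (v19,v23,v20) [-+-] → (-0.7713, -0.64056, -0.3368)–(-0.7713, -0.64056, -0.251851)  len=0.0849
  (v20,v23,v24) [-++] → (-0.7713, -0.64056, -0.251851)–(-0.7713, -0.64056, 0.3368)  len=0.5887
  (v20,v24,v21) [-++] → (-0.7713, -0.64056, 0.3368)–(-0.7713, 0, 0.70206)  len=0.7374

Chained into 1 loop(s):
  loop 1: 10 segments, perimeter = 4.2967
Total perimeter = 4.297

loops=1 perimeter=4.297


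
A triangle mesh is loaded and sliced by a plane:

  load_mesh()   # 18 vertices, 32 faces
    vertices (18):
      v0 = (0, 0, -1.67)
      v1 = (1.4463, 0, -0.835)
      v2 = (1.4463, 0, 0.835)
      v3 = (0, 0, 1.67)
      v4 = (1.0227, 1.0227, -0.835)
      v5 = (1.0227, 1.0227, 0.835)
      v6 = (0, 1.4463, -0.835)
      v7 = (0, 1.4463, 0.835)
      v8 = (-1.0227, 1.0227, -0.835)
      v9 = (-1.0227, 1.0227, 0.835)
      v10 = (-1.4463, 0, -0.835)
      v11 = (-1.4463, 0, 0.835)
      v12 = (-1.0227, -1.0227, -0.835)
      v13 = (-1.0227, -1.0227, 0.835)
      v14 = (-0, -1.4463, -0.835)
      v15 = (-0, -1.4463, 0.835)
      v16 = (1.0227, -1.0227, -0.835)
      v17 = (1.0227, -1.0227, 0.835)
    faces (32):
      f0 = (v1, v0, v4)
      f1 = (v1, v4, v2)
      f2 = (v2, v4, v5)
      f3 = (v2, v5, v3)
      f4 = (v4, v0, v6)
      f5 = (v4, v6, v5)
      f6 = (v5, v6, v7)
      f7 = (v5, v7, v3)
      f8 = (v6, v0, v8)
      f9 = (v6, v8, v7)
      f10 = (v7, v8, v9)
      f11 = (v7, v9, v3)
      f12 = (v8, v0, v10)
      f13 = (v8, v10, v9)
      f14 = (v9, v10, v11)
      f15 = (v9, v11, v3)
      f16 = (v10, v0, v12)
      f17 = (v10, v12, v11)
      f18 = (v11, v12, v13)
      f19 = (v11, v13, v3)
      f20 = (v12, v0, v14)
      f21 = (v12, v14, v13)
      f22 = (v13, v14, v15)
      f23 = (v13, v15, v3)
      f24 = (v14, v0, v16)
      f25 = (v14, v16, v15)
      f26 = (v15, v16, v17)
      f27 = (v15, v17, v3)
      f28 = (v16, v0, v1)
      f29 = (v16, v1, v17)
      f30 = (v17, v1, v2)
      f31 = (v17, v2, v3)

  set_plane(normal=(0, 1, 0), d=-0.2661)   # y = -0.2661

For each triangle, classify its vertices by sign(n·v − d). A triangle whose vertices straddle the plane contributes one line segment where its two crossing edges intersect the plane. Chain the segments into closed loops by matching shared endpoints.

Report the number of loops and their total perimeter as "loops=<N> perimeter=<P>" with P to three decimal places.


loops=1 perimeter=9.376

Straddling triangles (12 of 32):
  (v10,v0,v12) [++-] → (-0.2661, -0.2661, -1.45274)–(-1.33608, -0.2661, -0.835)  len=1.2355
  (v10,v12,v11) [+-+] → (-1.33608, -0.2661, -0.835)–(-1.33608, -0.2661, 0.400477)  len=1.2355
  (v11,v12,v13) [+--] → (-1.33608, -0.2661, 0.400477)–(-1.33608, -0.2661, 0.835)  len=0.4345
  (v11,v13,v3) [+-+] → (-1.33608, -0.2661, 0.835)–(-0.2661, -0.2661, 1.45274)  len=1.2355
  (v12,v0,v14) [-+-] → (-0.2661, -0.2661, -1.45274)–(0, -0.2661, -1.51637)  len=0.2736
  (v13,v15,v3) [--+] → (0, -0.2661, 1.51637)–(-0.2661, -0.2661, 1.45274)  len=0.2736
  (v14,v0,v16) [-+-] → (0, -0.2661, -1.51637)–(0.2661, -0.2661, -1.45274)  len=0.2736
  (v15,v17,v3) [--+] → (0.2661, -0.2661, 1.45274)–(0, -0.2661, 1.51637)  len=0.2736
  (v16,v0,v1) [-++] → (0.2661, -0.2661, -1.45274)–(1.33608, -0.2661, -0.835)  len=1.2355
  (v16,v1,v17) [-+-] → (1.33608, -0.2661, -0.835)–(1.33608, -0.2661, -0.400477)  len=0.4345
  (v17,v1,v2) [-++] → (1.33608, -0.2661, -0.400477)–(1.33608, -0.2661, 0.835)  len=1.2355
  (v17,v2,v3) [-++] → (1.33608, -0.2661, 0.835)–(0.2661, -0.2661, 1.45274)  len=1.2355

Chained into 1 loop(s):
  loop 1: 12 segments, perimeter = 9.3764
Total perimeter = 9.376


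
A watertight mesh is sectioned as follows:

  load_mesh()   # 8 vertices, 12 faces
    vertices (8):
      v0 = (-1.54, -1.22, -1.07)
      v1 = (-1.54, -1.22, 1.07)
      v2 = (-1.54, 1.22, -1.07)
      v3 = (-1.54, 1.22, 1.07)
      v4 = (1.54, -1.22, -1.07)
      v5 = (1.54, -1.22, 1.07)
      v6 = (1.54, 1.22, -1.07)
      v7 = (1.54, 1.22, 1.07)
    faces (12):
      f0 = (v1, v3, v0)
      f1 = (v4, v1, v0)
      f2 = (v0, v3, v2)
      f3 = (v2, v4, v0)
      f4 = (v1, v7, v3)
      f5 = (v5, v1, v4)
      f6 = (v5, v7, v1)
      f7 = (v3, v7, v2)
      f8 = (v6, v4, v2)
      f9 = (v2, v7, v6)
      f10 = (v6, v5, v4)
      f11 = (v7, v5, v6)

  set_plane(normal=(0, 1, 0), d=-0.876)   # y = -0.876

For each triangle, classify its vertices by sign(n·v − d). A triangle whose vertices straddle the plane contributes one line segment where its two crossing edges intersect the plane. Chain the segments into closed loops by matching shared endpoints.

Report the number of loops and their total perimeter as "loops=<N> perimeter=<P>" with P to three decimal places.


loops=1 perimeter=10.440

Straddling triangles (8 of 12):
  (v1,v3,v0) [-+-] → (-1.54, -0.876, 1.07)–(-1.54, -0.876, -0.768295)  len=1.8383
  (v0,v3,v2) [-++] → (-1.54, -0.876, -0.768295)–(-1.54, -0.876, -1.07)  len=0.3017
  (v2,v4,v0) [+--] → (1.10577, -0.876, -1.07)–(-1.54, -0.876, -1.07)  len=2.6458
  (v1,v7,v3) [-++] → (-1.10577, -0.876, 1.07)–(-1.54, -0.876, 1.07)  len=0.4342
  (v5,v7,v1) [-+-] → (1.54, -0.876, 1.07)–(-1.10577, -0.876, 1.07)  len=2.6458
  (v6,v4,v2) [+-+] → (1.54, -0.876, -1.07)–(1.10577, -0.876, -1.07)  len=0.4342
  (v6,v5,v4) [+--] → (1.54, -0.876, 0.768295)–(1.54, -0.876, -1.07)  len=1.8383
  (v7,v5,v6) [+-+] → (1.54, -0.876, 1.07)–(1.54, -0.876, 0.768295)  len=0.3017

Chained into 1 loop(s):
  loop 1: 8 segments, perimeter = 10.4400
Total perimeter = 10.440


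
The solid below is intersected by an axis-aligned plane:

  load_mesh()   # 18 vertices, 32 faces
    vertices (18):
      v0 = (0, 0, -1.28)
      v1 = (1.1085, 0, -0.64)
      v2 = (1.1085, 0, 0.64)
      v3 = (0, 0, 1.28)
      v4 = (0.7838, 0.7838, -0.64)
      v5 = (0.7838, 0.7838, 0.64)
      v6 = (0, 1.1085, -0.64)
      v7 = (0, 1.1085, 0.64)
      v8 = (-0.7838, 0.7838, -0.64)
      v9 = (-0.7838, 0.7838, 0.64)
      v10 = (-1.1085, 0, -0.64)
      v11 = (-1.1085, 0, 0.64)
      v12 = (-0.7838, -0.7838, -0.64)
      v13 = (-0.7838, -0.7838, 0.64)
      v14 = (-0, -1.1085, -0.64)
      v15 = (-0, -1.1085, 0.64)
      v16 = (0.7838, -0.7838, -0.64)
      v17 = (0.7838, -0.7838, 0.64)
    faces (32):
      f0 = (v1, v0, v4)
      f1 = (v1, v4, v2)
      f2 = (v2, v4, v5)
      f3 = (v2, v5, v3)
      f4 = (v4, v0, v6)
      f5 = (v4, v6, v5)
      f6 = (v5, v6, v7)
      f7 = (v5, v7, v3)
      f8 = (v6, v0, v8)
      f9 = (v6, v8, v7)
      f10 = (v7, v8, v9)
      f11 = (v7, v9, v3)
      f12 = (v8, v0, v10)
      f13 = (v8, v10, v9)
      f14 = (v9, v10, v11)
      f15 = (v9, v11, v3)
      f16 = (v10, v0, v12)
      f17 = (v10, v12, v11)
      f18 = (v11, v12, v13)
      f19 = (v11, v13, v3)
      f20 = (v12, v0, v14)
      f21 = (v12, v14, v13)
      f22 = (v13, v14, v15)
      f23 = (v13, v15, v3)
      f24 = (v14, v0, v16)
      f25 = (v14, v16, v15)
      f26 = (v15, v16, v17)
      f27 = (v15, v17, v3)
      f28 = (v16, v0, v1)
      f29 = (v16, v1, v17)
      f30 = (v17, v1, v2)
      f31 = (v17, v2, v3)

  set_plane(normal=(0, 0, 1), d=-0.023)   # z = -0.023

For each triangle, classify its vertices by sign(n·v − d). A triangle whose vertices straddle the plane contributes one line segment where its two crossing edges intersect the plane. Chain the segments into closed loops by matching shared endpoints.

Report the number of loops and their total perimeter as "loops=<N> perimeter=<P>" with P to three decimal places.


loops=1 perimeter=6.787

Straddling triangles (16 of 32):
  (v1,v4,v2) [--+] → (0.940316, 0.405984, -0.023)–(1.1085, 0, -0.023)  len=0.4394
  (v2,v4,v5) [+-+] → (0.940316, 0.405984, -0.023)–(0.7838, 0.7838, -0.023)  len=0.4090
  (v4,v6,v5) [--+] → (0.377816, 0.951984, -0.023)–(0.7838, 0.7838, -0.023)  len=0.4394
  (v5,v6,v7) [+-+] → (0.377816, 0.951984, -0.023)–(0, 1.1085, -0.023)  len=0.4090
  (v6,v8,v7) [--+] → (-0.405984, 0.940316, -0.023)–(0, 1.1085, -0.023)  len=0.4394
  (v7,v8,v9) [+-+] → (-0.405984, 0.940316, -0.023)–(-0.7838, 0.7838, -0.023)  len=0.4090
  (v8,v10,v9) [--+] → (-0.951984, 0.377816, -0.023)–(-0.7838, 0.7838, -0.023)  len=0.4394
  (v9,v10,v11) [+-+] → (-0.951984, 0.377816, -0.023)–(-1.1085, 0, -0.023)  len=0.4090
  (v10,v12,v11) [--+] → (-0.940316, -0.405984, -0.023)–(-1.1085, 0, -0.023)  len=0.4394
  (v11,v12,v13) [+-+] → (-0.940316, -0.405984, -0.023)–(-0.7838, -0.7838, -0.023)  len=0.4090
  (v12,v14,v13) [--+] → (-0.377816, -0.951984, -0.023)–(-0.7838, -0.7838, -0.023)  len=0.4394
  (v13,v14,v15) [+-+] → (-0.377816, -0.951984, -0.023)–(0, -1.1085, -0.023)  len=0.4090
  (v14,v16,v15) [--+] → (0.405984, -0.940316, -0.023)–(0, -1.1085, -0.023)  len=0.4394
  (v15,v16,v17) [+-+] → (0.405984, -0.940316, -0.023)–(0.7838, -0.7838, -0.023)  len=0.4090
  (v16,v1,v17) [--+] → (0.951984, -0.377816, -0.023)–(0.7838, -0.7838, -0.023)  len=0.4394
  (v17,v1,v2) [+-+] → (0.951984, -0.377816, -0.023)–(1.1085, 0, -0.023)  len=0.4090

Chained into 1 loop(s):
  loop 1: 16 segments, perimeter = 6.7872
Total perimeter = 6.787


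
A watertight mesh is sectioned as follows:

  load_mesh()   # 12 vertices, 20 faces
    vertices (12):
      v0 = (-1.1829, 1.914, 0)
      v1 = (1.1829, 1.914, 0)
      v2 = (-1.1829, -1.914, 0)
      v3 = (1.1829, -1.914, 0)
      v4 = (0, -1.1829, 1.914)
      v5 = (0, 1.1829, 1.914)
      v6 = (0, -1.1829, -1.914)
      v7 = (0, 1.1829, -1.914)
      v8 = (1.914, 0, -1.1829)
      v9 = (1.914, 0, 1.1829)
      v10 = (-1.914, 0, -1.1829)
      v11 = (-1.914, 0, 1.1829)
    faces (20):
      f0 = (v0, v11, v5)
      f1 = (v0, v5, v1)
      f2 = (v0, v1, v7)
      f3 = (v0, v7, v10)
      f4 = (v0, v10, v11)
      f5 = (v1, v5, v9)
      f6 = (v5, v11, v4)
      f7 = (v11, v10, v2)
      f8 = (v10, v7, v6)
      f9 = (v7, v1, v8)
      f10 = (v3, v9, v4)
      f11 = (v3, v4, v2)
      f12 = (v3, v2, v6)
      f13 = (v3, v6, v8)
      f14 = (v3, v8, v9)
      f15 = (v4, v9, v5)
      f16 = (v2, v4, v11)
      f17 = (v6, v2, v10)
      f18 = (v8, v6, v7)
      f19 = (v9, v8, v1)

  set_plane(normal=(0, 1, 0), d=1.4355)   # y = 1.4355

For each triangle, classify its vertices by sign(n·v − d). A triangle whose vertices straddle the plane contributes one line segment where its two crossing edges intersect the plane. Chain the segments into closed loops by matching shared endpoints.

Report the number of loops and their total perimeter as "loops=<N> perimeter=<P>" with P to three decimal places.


loops=1 perimeter=8.231

Straddling triangles (8 of 20):
  (v0,v11,v5) [+--] → (-1.36567, 1.4355, 0.295725)–(-0.4087, 1.4355, 1.2527)  len=1.3534
  (v0,v5,v1) [+-+] → (-0.4087, 1.4355, 1.2527)–(0.4087, 1.4355, 1.2527)  len=0.8174
  (v0,v1,v7) [++-] → (0.4087, 1.4355, -1.2527)–(-0.4087, 1.4355, -1.2527)  len=0.8174
  (v0,v7,v10) [+--] → (-0.4087, 1.4355, -1.2527)–(-1.36567, 1.4355, -0.295725)  len=1.3534
  (v0,v10,v11) [+--] → (-1.36567, 1.4355, -0.295725)–(-1.36567, 1.4355, 0.295725)  len=0.5915
  (v1,v5,v9) [+--] → (0.4087, 1.4355, 1.2527)–(1.36567, 1.4355, 0.295725)  len=1.3534
  (v7,v1,v8) [-+-] → (0.4087, 1.4355, -1.2527)–(1.36567, 1.4355, -0.295725)  len=1.3534
  (v9,v8,v1) [--+] → (1.36567, 1.4355, -0.295725)–(1.36567, 1.4355, 0.295725)  len=0.5915

Chained into 1 loop(s):
  loop 1: 8 segments, perimeter = 8.2312
Total perimeter = 8.231


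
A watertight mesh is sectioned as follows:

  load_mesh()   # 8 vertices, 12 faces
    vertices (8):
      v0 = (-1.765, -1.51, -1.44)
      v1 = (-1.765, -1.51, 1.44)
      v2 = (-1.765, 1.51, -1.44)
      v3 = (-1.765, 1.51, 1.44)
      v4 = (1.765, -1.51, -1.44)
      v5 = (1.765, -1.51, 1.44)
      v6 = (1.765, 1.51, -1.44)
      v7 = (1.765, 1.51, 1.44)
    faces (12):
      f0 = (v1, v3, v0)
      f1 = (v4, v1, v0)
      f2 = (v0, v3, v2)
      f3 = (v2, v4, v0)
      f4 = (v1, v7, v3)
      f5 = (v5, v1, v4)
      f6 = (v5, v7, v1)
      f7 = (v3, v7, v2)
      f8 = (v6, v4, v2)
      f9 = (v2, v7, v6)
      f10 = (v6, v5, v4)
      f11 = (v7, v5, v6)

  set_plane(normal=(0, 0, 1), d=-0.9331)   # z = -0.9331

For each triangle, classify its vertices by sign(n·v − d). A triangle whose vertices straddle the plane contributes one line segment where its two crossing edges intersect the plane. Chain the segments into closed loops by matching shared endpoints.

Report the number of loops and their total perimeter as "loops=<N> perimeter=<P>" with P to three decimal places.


loops=1 perimeter=13.100

Straddling triangles (8 of 12):
  (v1,v3,v0) [++-] → (-1.765, -0.978459, -0.9331)–(-1.765, -1.51, -0.9331)  len=0.5315
  (v4,v1,v0) [-+-] → (1.1437, -1.51, -0.9331)–(-1.765, -1.51, -0.9331)  len=2.9087
  (v0,v3,v2) [-+-] → (-1.765, -0.978459, -0.9331)–(-1.765, 1.51, -0.9331)  len=2.4885
  (v5,v1,v4) [++-] → (1.1437, -1.51, -0.9331)–(1.765, -1.51, -0.9331)  len=0.6213
  (v3,v7,v2) [++-] → (-1.1437, 1.51, -0.9331)–(-1.765, 1.51, -0.9331)  len=0.6213
  (v2,v7,v6) [-+-] → (-1.1437, 1.51, -0.9331)–(1.765, 1.51, -0.9331)  len=2.9087
  (v6,v5,v4) [-+-] → (1.765, 0.978459, -0.9331)–(1.765, -1.51, -0.9331)  len=2.4885
  (v7,v5,v6) [++-] → (1.765, 0.978459, -0.9331)–(1.765, 1.51, -0.9331)  len=0.5315

Chained into 1 loop(s):
  loop 1: 8 segments, perimeter = 13.1000
Total perimeter = 13.100


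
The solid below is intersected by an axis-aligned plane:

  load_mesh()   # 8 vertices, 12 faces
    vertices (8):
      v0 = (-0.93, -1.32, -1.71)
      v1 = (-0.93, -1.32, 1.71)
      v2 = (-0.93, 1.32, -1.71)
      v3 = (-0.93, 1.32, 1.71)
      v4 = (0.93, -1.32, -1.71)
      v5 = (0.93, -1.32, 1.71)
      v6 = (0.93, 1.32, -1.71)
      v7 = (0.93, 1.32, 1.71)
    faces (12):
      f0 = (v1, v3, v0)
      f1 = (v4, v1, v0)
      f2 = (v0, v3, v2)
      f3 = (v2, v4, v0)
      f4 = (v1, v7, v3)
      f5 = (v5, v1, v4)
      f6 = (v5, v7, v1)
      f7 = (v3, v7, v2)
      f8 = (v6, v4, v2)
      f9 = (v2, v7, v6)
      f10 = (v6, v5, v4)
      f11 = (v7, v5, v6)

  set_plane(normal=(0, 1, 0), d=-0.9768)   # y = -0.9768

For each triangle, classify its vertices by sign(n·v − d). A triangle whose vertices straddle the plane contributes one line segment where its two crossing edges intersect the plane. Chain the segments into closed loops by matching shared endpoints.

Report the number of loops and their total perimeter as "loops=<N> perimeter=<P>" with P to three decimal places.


Straddling triangles (8 of 12):
  (v1,v3,v0) [-+-] → (-0.93, -0.9768, 1.71)–(-0.93, -0.9768, -1.2654)  len=2.9754
  (v0,v3,v2) [-++] → (-0.93, -0.9768, -1.2654)–(-0.93, -0.9768, -1.71)  len=0.4446
  (v2,v4,v0) [+--] → (0.6882, -0.9768, -1.71)–(-0.93, -0.9768, -1.71)  len=1.6182
  (v1,v7,v3) [-++] → (-0.6882, -0.9768, 1.71)–(-0.93, -0.9768, 1.71)  len=0.2418
  (v5,v7,v1) [-+-] → (0.93, -0.9768, 1.71)–(-0.6882, -0.9768, 1.71)  len=1.6182
  (v6,v4,v2) [+-+] → (0.93, -0.9768, -1.71)–(0.6882, -0.9768, -1.71)  len=0.2418
  (v6,v5,v4) [+--] → (0.93, -0.9768, 1.2654)–(0.93, -0.9768, -1.71)  len=2.9754
  (v7,v5,v6) [+-+] → (0.93, -0.9768, 1.71)–(0.93, -0.9768, 1.2654)  len=0.4446

Chained into 1 loop(s):
  loop 1: 8 segments, perimeter = 10.5600
Total perimeter = 10.560

loops=1 perimeter=10.560


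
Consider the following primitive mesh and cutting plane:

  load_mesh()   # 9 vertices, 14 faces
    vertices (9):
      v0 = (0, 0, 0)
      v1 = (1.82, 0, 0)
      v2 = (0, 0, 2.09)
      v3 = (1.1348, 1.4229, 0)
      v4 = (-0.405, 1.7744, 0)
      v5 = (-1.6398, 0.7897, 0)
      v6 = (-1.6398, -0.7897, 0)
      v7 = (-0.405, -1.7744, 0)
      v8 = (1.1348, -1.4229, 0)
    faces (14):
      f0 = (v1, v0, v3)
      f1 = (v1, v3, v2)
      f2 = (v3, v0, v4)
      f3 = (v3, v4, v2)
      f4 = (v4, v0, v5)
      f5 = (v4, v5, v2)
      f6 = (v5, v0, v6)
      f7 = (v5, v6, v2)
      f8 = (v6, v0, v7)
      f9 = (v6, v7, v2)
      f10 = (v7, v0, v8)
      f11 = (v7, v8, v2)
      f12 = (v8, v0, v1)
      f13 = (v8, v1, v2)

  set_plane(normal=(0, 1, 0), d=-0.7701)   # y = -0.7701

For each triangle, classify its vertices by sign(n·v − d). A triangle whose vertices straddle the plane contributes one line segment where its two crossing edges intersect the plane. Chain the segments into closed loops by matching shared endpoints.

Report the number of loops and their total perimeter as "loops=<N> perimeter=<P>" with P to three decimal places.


loops=1 perimeter=7.065

Straddling triangles (8 of 14):
  (v5,v0,v6) [++-] → (-1.5991, -0.7701, 0)–(-1.6398, -0.7701, 0)  len=0.0407
  (v5,v6,v2) [+-+] → (-1.6398, -0.7701, 0)–(-1.5991, -0.7701, 0.0518729)  len=0.0659
  (v6,v0,v7) [-+-] → (-1.5991, -0.7701, 0)–(-0.175772, -0.7701, 0)  len=1.4233
  (v6,v7,v2) [--+] → (-0.175772, -0.7701, 1.18293)–(-1.5991, -0.7701, 0.0518729)  len=1.8180
  (v7,v0,v8) [-+-] → (-0.175772, -0.7701, 0)–(0.614175, -0.7701, 0)  len=0.7899
  (v7,v8,v2) [--+] → (0.614175, -0.7701, 0.958853)–(-0.175772, -0.7701, 1.18293)  len=0.8211
  (v8,v0,v1) [-++] → (0.614175, -0.7701, 0)–(1.44916, -0.7701, 0)  len=0.8350
  (v8,v1,v2) [-++] → (1.44916, -0.7701, 0)–(0.614175, -0.7701, 0.958853)  len=1.2715

Chained into 1 loop(s):
  loop 1: 8 segments, perimeter = 7.0655
Total perimeter = 7.065


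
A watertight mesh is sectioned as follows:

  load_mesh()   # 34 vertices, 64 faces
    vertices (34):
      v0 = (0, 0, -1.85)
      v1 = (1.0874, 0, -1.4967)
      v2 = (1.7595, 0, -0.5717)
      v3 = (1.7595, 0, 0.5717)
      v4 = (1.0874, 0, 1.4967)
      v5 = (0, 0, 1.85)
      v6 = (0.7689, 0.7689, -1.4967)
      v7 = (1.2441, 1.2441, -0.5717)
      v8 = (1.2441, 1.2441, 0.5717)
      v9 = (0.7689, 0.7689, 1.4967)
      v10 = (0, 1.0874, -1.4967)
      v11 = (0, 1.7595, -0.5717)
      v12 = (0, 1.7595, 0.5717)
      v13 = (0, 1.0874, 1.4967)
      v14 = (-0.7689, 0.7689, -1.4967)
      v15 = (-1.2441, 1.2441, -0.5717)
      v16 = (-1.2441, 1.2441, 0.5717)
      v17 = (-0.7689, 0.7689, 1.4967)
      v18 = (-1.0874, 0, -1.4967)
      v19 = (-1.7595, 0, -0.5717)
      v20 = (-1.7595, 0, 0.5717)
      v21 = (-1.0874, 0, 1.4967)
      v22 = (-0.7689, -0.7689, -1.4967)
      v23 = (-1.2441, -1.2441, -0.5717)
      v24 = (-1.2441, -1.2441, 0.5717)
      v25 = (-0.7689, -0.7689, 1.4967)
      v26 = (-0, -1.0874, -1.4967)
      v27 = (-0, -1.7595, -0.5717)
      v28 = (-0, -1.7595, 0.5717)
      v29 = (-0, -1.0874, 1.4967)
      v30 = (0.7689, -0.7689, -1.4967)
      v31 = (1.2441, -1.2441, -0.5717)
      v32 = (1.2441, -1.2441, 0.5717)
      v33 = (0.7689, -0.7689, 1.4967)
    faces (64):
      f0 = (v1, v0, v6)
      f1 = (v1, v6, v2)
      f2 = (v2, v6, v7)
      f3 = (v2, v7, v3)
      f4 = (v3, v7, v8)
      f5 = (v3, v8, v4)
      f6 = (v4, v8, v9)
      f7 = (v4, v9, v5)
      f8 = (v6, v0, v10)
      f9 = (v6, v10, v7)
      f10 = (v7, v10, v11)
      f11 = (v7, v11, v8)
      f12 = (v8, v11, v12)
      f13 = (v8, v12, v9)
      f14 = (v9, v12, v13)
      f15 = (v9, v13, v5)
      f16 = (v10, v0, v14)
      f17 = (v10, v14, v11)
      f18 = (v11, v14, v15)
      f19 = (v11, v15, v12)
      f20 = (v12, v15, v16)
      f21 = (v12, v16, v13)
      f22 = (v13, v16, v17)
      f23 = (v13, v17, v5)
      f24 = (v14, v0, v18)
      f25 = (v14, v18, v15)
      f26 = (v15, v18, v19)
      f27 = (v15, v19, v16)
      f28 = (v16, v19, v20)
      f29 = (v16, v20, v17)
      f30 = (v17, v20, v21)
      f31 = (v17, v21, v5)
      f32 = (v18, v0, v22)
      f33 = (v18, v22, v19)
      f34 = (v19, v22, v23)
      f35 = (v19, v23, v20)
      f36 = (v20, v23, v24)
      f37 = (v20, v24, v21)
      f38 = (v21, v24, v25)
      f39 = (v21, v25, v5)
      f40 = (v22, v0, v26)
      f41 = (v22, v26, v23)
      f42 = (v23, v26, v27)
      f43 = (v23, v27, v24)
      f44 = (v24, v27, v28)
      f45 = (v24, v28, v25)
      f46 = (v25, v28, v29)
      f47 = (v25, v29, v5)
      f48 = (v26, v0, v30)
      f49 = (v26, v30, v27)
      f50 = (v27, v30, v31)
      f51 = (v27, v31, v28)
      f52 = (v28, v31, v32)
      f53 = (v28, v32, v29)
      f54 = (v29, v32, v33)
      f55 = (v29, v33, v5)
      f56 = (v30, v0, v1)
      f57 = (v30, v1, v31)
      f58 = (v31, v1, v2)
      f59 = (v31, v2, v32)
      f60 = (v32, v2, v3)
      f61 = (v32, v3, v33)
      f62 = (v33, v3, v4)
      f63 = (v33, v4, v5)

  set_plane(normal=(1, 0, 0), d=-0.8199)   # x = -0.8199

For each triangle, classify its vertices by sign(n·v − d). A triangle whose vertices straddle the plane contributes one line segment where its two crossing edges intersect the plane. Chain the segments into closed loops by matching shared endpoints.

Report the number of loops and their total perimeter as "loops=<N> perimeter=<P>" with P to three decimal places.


loops=1 perimeter=9.778

Straddling triangles (20 of 64):
  (v11,v14,v15) [++-] → (-0.8199, 0.8199, -1.39743)–(-0.8199, 1.41984, -0.5717)  len=1.0207
  (v11,v15,v12) [+-+] → (-0.8199, 1.41984, -0.5717)–(-0.8199, 1.41984, -0.181836)  len=0.3899
  (v12,v15,v16) [+--] → (-0.8199, 1.41984, -0.181836)–(-0.8199, 1.41984, 0.5717)  len=0.7535
  (v12,v16,v13) [+-+] → (-0.8199, 1.41984, 0.5717)–(-0.8199, 1.19067, 0.887097)  len=0.3899
  (v13,v16,v17) [+-+] → (-0.8199, 1.19067, 0.887097)–(-0.8199, 0.8199, 1.39743)  len=0.6308
  (v14,v0,v18) [++-] → (-0.8199, 0, -1.58361)–(-0.8199, 0.645779, -1.4967)  len=0.6516
  (v14,v18,v15) [+--] → (-0.8199, 0.645779, -1.4967)–(-0.8199, 0.8199, -1.39743)  len=0.2004
  (v16,v20,v17) [--+] → (-0.8199, 0.729314, 1.44908)–(-0.8199, 0.8199, 1.39743)  len=0.1043
  (v17,v20,v21) [+--] → (-0.8199, 0.729314, 1.44908)–(-0.8199, 0.645779, 1.4967)  len=0.0962
  (v17,v21,v5) [+-+] → (-0.8199, 0.645779, 1.4967)–(-0.8199, 0, 1.58361)  len=0.6516
  (v18,v0,v22) [-++] → (-0.8199, 0, -1.58361)–(-0.8199, -0.645779, -1.4967)  len=0.6516
  (v18,v22,v19) [-+-] → (-0.8199, -0.645779, -1.4967)–(-0.8199, -0.729314, -1.44908)  len=0.0962
  (v19,v22,v23) [-+-] → (-0.8199, -0.729314, -1.44908)–(-0.8199, -0.8199, -1.39743)  len=0.1043
  (v21,v24,v25) [--+] → (-0.8199, -0.8199, 1.39743)–(-0.8199, -0.645779, 1.4967)  len=0.2004
  (v21,v25,v5) [-++] → (-0.8199, -0.645779, 1.4967)–(-0.8199, 0, 1.58361)  len=0.6516
  (v22,v26,v23) [++-] → (-0.8199, -1.19067, -0.887097)–(-0.8199, -0.8199, -1.39743)  len=0.6308
  (v23,v26,v27) [-++] → (-0.8199, -1.19067, -0.887097)–(-0.8199, -1.41984, -0.5717)  len=0.3899
  (v23,v27,v24) [-+-] → (-0.8199, -1.41984, -0.5717)–(-0.8199, -1.41984, 0.181836)  len=0.7535
  (v24,v27,v28) [-++] → (-0.8199, -1.41984, 0.181836)–(-0.8199, -1.41984, 0.5717)  len=0.3899
  (v24,v28,v25) [-++] → (-0.8199, -1.41984, 0.5717)–(-0.8199, -0.8199, 1.39743)  len=1.0207

Chained into 1 loop(s):
  loop 1: 20 segments, perimeter = 9.7776
Total perimeter = 9.778


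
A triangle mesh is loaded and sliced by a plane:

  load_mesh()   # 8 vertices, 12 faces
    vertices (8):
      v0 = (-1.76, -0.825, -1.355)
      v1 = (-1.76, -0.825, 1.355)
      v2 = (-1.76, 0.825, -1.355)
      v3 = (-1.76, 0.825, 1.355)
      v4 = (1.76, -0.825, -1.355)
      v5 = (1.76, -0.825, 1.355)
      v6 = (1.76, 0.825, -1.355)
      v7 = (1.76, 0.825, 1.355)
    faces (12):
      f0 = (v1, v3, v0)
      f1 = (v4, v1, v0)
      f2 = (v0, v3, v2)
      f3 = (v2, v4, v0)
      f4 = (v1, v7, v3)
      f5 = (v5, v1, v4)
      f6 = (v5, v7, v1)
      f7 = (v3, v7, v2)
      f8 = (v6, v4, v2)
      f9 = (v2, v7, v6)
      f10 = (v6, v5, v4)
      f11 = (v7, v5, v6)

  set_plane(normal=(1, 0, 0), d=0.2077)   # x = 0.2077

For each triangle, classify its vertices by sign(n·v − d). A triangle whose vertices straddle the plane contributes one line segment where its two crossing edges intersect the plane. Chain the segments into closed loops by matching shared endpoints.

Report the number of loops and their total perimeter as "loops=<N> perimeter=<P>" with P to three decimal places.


Straddling triangles (8 of 12):
  (v4,v1,v0) [+--] → (0.2077, -0.825, -0.159905)–(0.2077, -0.825, -1.355)  len=1.1951
  (v2,v4,v0) [-+-] → (0.2077, -0.0973594, -1.355)–(0.2077, -0.825, -1.355)  len=0.7276
  (v1,v7,v3) [-+-] → (0.2077, 0.0973594, 1.355)–(0.2077, 0.825, 1.355)  len=0.7276
  (v5,v1,v4) [+-+] → (0.2077, -0.825, 1.355)–(0.2077, -0.825, -0.159905)  len=1.5149
  (v5,v7,v1) [++-] → (0.2077, 0.0973594, 1.355)–(0.2077, -0.825, 1.355)  len=0.9224
  (v3,v7,v2) [-+-] → (0.2077, 0.825, 1.355)–(0.2077, 0.825, 0.159905)  len=1.1951
  (v6,v4,v2) [++-] → (0.2077, -0.0973594, -1.355)–(0.2077, 0.825, -1.355)  len=0.9224
  (v2,v7,v6) [-++] → (0.2077, 0.825, 0.159905)–(0.2077, 0.825, -1.355)  len=1.5149

Chained into 1 loop(s):
  loop 1: 8 segments, perimeter = 8.7200
Total perimeter = 8.720

loops=1 perimeter=8.720


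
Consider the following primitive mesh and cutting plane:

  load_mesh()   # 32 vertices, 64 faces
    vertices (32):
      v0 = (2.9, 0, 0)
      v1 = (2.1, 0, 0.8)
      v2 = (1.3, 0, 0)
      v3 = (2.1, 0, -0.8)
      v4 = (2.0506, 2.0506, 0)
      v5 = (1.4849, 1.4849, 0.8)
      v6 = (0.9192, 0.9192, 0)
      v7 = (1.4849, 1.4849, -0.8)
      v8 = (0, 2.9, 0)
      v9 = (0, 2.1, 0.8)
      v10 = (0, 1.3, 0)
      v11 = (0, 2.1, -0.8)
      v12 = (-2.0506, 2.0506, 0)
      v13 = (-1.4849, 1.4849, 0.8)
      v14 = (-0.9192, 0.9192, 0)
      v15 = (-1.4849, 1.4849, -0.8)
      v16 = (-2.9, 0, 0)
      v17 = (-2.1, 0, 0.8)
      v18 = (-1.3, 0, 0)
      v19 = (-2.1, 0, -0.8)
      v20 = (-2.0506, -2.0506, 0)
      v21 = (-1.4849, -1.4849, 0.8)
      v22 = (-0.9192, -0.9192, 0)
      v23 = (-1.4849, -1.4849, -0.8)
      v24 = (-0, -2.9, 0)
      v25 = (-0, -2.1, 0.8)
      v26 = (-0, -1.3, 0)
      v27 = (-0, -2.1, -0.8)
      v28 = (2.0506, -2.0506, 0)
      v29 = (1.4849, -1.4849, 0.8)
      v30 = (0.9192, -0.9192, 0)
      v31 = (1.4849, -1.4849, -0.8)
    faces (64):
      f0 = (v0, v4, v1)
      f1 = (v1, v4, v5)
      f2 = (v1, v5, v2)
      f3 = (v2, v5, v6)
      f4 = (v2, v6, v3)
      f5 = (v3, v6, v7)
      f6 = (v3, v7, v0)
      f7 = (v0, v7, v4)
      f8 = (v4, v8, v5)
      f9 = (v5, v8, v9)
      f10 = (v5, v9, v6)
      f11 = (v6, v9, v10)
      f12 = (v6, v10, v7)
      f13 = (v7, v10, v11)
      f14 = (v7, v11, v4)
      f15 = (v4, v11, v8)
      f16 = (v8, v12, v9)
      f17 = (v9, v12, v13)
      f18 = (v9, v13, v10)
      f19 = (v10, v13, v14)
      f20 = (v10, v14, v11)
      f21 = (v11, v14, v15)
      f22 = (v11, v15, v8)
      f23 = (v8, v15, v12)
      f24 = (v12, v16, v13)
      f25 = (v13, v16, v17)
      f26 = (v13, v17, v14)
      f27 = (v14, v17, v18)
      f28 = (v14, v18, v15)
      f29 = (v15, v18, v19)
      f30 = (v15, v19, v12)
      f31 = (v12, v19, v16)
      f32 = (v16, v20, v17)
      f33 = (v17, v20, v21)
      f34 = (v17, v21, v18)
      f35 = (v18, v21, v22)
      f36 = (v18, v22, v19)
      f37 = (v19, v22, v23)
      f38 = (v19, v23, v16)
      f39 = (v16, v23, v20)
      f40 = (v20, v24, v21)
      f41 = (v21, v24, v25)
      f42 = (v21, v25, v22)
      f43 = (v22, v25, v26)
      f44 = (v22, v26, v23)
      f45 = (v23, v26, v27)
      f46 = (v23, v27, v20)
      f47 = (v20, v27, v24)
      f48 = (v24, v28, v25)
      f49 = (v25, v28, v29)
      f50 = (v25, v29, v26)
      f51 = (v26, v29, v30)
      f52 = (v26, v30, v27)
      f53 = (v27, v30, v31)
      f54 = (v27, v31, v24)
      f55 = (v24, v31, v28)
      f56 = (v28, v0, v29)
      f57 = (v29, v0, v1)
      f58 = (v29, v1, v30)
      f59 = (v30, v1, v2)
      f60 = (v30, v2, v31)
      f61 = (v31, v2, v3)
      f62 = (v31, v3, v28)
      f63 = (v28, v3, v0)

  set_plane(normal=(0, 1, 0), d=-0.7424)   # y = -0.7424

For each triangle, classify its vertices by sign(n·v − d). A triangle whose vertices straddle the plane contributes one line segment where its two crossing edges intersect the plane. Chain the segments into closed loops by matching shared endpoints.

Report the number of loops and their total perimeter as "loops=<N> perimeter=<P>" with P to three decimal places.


Straddling triangles (16 of 64):
  (v16,v20,v17) [+-+] → (-2.59248, -0.7424, 0)–(-2.08212, -0.7424, 0.510368)  len=0.7218
  (v17,v20,v21) [+--] → (-2.08212, -0.7424, 0.510368)–(-1.79247, -0.7424, 0.8)  len=0.4096
  (v17,v21,v18) [+-+] → (-1.79247, -0.7424, 0.8)–(-1.39244, -0.7424, 0.399973)  len=0.5657
  (v18,v21,v22) [+--] → (-1.39244, -0.7424, 0.399973)–(-0.992444, -0.7424, 0)  len=0.5657
  (v18,v22,v19) [+-+] → (-0.992444, -0.7424, 0)–(-1.14632, -0.7424, -0.153873)  len=0.2176
  (v19,v22,v23) [+--] → (-1.14632, -0.7424, -0.153873)–(-1.79247, -0.7424, -0.8)  len=0.9138
  (v19,v23,v16) [+-+] → (-1.79247, -0.7424, -0.8)–(-2.1925, -0.7424, -0.399973)  len=0.5657
  (v16,v23,v20) [+--] → (-2.1925, -0.7424, -0.399973)–(-2.59248, -0.7424, 0)  len=0.5657
  (v28,v0,v29) [-+-] → (2.59248, -0.7424, 0)–(2.1925, -0.7424, 0.399973)  len=0.5657
  (v29,v0,v1) [-++] → (2.1925, -0.7424, 0.399973)–(1.79247, -0.7424, 0.8)  len=0.5657
  (v29,v1,v30) [-+-] → (1.79247, -0.7424, 0.8)–(1.14632, -0.7424, 0.153873)  len=0.9138
  (v30,v1,v2) [-++] → (1.14632, -0.7424, 0.153873)–(0.992444, -0.7424, 0)  len=0.2176
  (v30,v2,v31) [-+-] → (0.992444, -0.7424, 0)–(1.39244, -0.7424, -0.399973)  len=0.5657
  (v31,v2,v3) [-++] → (1.39244, -0.7424, -0.399973)–(1.79247, -0.7424, -0.8)  len=0.5657
  (v31,v3,v28) [-+-] → (1.79247, -0.7424, -0.8)–(2.08212, -0.7424, -0.510368)  len=0.4096
  (v28,v3,v0) [-++] → (2.08212, -0.7424, -0.510368)–(2.59248, -0.7424, 0)  len=0.7218

Chained into 2 loop(s):
  loop 1: 8 segments, perimeter = 4.5255
  loop 2: 8 segments, perimeter = 4.5255
Total perimeter = 9.051

loops=2 perimeter=9.051


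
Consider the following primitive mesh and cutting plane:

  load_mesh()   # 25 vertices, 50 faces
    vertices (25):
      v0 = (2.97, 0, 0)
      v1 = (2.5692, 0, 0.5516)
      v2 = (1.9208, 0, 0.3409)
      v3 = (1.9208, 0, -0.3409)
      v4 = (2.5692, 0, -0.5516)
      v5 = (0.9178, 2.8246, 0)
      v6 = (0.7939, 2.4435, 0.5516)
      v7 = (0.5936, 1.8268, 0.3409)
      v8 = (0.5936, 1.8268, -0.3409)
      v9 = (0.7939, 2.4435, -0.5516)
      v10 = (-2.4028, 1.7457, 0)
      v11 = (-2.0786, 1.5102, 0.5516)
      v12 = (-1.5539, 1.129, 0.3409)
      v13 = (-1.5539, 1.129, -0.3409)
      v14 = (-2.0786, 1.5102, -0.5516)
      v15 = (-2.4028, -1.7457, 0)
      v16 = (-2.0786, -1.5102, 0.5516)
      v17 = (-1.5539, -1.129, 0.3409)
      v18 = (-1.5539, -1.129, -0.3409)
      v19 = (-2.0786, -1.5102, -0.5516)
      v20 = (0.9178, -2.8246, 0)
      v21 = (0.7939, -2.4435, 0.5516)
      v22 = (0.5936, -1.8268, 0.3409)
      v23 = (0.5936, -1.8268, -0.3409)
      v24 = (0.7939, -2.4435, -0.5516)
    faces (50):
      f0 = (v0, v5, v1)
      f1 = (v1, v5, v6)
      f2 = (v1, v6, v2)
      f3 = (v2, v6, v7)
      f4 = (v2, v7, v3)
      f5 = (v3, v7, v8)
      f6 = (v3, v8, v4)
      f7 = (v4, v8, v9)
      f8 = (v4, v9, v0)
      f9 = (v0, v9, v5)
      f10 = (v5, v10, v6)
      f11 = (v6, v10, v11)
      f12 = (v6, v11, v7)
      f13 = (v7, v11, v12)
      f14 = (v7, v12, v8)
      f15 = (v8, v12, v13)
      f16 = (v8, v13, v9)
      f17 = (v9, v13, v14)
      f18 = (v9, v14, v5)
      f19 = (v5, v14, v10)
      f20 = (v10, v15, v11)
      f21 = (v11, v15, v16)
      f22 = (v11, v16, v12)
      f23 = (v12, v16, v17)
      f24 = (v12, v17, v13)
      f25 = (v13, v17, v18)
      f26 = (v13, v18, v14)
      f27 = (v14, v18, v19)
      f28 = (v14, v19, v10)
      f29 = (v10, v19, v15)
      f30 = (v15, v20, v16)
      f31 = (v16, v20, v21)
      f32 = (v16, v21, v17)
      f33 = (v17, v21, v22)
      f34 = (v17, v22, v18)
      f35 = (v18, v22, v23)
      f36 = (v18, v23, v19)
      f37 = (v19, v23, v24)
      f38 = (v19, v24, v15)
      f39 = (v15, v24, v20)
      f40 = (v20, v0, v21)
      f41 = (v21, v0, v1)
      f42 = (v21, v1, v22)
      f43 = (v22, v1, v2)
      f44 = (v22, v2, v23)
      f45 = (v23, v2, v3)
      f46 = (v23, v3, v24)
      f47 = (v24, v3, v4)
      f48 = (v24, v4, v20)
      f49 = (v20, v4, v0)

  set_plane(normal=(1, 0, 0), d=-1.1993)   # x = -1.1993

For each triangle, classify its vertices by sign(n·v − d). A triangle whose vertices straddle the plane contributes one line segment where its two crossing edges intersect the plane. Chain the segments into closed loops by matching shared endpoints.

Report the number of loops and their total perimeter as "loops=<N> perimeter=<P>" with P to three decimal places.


loops=2 perimeter=6.319

Straddling triangles (20 of 50):
  (v5,v10,v6) [+-+] → (-1.1993, 2.13673, 0)–(-1.1993, 2.00841, 0.207667)  len=0.2441
  (v6,v10,v11) [+--] → (-1.1993, 2.00841, 0.207667)–(-1.1993, 1.79589, 0.5516)  len=0.4043
  (v6,v11,v7) [+-+] → (-1.1993, 1.79589, 0.5516)–(-1.1993, 1.61438, 0.482268)  len=0.1943
  (v7,v11,v12) [+--] → (-1.1993, 1.61438, 0.482268)–(-1.1993, 1.24422, 0.3409)  len=0.3962
  (v7,v12,v8) [+-+] → (-1.1993, 1.24422, 0.3409)–(-1.1993, 1.24422, 0.22832)  len=0.1126
  (v8,v12,v13) [+--] → (-1.1993, 1.24422, 0.22832)–(-1.1993, 1.24422, -0.3409)  len=0.5692
  (v8,v13,v9) [+-+] → (-1.1993, 1.24422, -0.3409)–(-1.1993, 1.32754, -0.372723)  len=0.0892
  (v9,v13,v14) [+--] → (-1.1993, 1.32754, -0.372723)–(-1.1993, 1.79589, -0.5516)  len=0.5014
  (v9,v14,v5) [+-+] → (-1.1993, 1.79589, -0.5516)–(-1.1993, 1.89591, -0.389732)  len=0.1903
  (v5,v14,v10) [+--] → (-1.1993, 1.89591, -0.389732)–(-1.1993, 2.13673, 0)  len=0.4581
  (v15,v20,v16) [-+-] → (-1.1993, -2.13673, 0)–(-1.1993, -1.89591, 0.389732)  len=0.4581
  (v16,v20,v21) [-++] → (-1.1993, -1.89591, 0.389732)–(-1.1993, -1.79589, 0.5516)  len=0.1903
  (v16,v21,v17) [-+-] → (-1.1993, -1.79589, 0.5516)–(-1.1993, -1.32754, 0.372723)  len=0.5014
  (v17,v21,v22) [-++] → (-1.1993, -1.32754, 0.372723)–(-1.1993, -1.24422, 0.3409)  len=0.0892
  (v17,v22,v18) [-+-] → (-1.1993, -1.24422, 0.3409)–(-1.1993, -1.24422, -0.22832)  len=0.5692
  (v18,v22,v23) [-++] → (-1.1993, -1.24422, -0.22832)–(-1.1993, -1.24422, -0.3409)  len=0.1126
  (v18,v23,v19) [-+-] → (-1.1993, -1.24422, -0.3409)–(-1.1993, -1.61438, -0.482268)  len=0.3962
  (v19,v23,v24) [-++] → (-1.1993, -1.61438, -0.482268)–(-1.1993, -1.79589, -0.5516)  len=0.1943
  (v19,v24,v15) [-+-] → (-1.1993, -1.79589, -0.5516)–(-1.1993, -2.00841, -0.207667)  len=0.4043
  (v15,v24,v20) [-++] → (-1.1993, -2.00841, -0.207667)–(-1.1993, -2.13673, 0)  len=0.2441

Chained into 2 loop(s):
  loop 1: 10 segments, perimeter = 3.1597
  loop 2: 10 segments, perimeter = 3.1597
Total perimeter = 6.319


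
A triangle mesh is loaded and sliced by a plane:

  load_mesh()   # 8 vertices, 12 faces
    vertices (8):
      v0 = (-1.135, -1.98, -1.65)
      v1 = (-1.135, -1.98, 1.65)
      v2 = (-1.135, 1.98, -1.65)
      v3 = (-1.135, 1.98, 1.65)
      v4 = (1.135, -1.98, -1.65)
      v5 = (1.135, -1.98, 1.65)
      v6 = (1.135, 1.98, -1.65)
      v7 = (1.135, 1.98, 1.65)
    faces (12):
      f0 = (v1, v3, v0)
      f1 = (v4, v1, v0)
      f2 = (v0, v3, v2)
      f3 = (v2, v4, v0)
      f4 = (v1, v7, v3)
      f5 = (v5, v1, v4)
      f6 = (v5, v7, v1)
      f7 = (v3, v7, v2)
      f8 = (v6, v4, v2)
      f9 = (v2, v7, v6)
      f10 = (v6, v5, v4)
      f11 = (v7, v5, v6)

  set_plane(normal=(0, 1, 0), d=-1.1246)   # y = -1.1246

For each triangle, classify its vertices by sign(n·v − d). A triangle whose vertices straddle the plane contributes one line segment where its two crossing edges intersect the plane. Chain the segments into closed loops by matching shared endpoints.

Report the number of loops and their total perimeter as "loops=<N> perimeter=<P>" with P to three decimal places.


loops=1 perimeter=11.140

Straddling triangles (8 of 12):
  (v1,v3,v0) [-+-] → (-1.135, -1.1246, 1.65)–(-1.135, -1.1246, -0.937167)  len=2.5872
  (v0,v3,v2) [-++] → (-1.135, -1.1246, -0.937167)–(-1.135, -1.1246, -1.65)  len=0.7128
  (v2,v4,v0) [+--] → (0.644657, -1.1246, -1.65)–(-1.135, -1.1246, -1.65)  len=1.7797
  (v1,v7,v3) [-++] → (-0.644657, -1.1246, 1.65)–(-1.135, -1.1246, 1.65)  len=0.4903
  (v5,v7,v1) [-+-] → (1.135, -1.1246, 1.65)–(-0.644657, -1.1246, 1.65)  len=1.7797
  (v6,v4,v2) [+-+] → (1.135, -1.1246, -1.65)–(0.644657, -1.1246, -1.65)  len=0.4903
  (v6,v5,v4) [+--] → (1.135, -1.1246, 0.937167)–(1.135, -1.1246, -1.65)  len=2.5872
  (v7,v5,v6) [+-+] → (1.135, -1.1246, 1.65)–(1.135, -1.1246, 0.937167)  len=0.7128

Chained into 1 loop(s):
  loop 1: 8 segments, perimeter = 11.1400
Total perimeter = 11.140
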